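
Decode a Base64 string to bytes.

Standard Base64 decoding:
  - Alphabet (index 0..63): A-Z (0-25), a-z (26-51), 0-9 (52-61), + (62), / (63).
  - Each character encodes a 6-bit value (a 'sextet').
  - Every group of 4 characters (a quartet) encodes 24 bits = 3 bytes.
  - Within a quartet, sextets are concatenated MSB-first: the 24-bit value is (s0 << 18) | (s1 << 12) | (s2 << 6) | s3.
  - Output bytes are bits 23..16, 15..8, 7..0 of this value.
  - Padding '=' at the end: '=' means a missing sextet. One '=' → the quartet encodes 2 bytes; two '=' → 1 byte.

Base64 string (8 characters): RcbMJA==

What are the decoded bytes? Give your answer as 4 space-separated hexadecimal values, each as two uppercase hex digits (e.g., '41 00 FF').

After char 0 ('R'=17): chars_in_quartet=1 acc=0x11 bytes_emitted=0
After char 1 ('c'=28): chars_in_quartet=2 acc=0x45C bytes_emitted=0
After char 2 ('b'=27): chars_in_quartet=3 acc=0x1171B bytes_emitted=0
After char 3 ('M'=12): chars_in_quartet=4 acc=0x45C6CC -> emit 45 C6 CC, reset; bytes_emitted=3
After char 4 ('J'=9): chars_in_quartet=1 acc=0x9 bytes_emitted=3
After char 5 ('A'=0): chars_in_quartet=2 acc=0x240 bytes_emitted=3
Padding '==': partial quartet acc=0x240 -> emit 24; bytes_emitted=4

Answer: 45 C6 CC 24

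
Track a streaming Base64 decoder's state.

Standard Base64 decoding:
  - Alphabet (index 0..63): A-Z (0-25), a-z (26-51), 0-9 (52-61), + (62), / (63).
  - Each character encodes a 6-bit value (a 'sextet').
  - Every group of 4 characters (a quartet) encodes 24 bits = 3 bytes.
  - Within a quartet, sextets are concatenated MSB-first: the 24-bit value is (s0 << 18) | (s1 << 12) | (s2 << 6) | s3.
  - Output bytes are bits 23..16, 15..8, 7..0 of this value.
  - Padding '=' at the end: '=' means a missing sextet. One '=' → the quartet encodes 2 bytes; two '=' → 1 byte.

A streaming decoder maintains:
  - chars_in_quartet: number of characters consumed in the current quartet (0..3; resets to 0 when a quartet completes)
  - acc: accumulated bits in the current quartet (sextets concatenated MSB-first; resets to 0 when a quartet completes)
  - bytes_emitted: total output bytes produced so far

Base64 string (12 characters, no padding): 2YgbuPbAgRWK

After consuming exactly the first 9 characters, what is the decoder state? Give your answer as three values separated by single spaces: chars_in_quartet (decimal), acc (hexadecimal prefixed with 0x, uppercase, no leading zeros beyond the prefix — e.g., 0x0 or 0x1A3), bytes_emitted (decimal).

Answer: 1 0x20 6

Derivation:
After char 0 ('2'=54): chars_in_quartet=1 acc=0x36 bytes_emitted=0
After char 1 ('Y'=24): chars_in_quartet=2 acc=0xD98 bytes_emitted=0
After char 2 ('g'=32): chars_in_quartet=3 acc=0x36620 bytes_emitted=0
After char 3 ('b'=27): chars_in_quartet=4 acc=0xD9881B -> emit D9 88 1B, reset; bytes_emitted=3
After char 4 ('u'=46): chars_in_quartet=1 acc=0x2E bytes_emitted=3
After char 5 ('P'=15): chars_in_quartet=2 acc=0xB8F bytes_emitted=3
After char 6 ('b'=27): chars_in_quartet=3 acc=0x2E3DB bytes_emitted=3
After char 7 ('A'=0): chars_in_quartet=4 acc=0xB8F6C0 -> emit B8 F6 C0, reset; bytes_emitted=6
After char 8 ('g'=32): chars_in_quartet=1 acc=0x20 bytes_emitted=6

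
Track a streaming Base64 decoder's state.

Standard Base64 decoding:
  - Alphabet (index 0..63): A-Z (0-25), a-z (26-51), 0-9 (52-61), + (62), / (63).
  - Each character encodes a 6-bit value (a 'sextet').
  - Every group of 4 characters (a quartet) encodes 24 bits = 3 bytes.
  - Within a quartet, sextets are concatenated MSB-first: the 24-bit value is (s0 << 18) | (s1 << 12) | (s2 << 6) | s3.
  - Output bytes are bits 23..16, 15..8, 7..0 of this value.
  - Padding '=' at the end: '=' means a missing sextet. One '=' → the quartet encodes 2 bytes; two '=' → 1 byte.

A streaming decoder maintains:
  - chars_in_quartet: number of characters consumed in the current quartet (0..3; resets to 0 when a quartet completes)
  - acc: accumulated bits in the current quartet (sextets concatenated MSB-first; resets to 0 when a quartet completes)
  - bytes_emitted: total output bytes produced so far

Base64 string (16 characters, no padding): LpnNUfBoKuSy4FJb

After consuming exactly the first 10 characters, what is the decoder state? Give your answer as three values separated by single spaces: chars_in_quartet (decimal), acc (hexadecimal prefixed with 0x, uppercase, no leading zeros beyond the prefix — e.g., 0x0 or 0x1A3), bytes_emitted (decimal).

Answer: 2 0x2AE 6

Derivation:
After char 0 ('L'=11): chars_in_quartet=1 acc=0xB bytes_emitted=0
After char 1 ('p'=41): chars_in_quartet=2 acc=0x2E9 bytes_emitted=0
After char 2 ('n'=39): chars_in_quartet=3 acc=0xBA67 bytes_emitted=0
After char 3 ('N'=13): chars_in_quartet=4 acc=0x2E99CD -> emit 2E 99 CD, reset; bytes_emitted=3
After char 4 ('U'=20): chars_in_quartet=1 acc=0x14 bytes_emitted=3
After char 5 ('f'=31): chars_in_quartet=2 acc=0x51F bytes_emitted=3
After char 6 ('B'=1): chars_in_quartet=3 acc=0x147C1 bytes_emitted=3
After char 7 ('o'=40): chars_in_quartet=4 acc=0x51F068 -> emit 51 F0 68, reset; bytes_emitted=6
After char 8 ('K'=10): chars_in_quartet=1 acc=0xA bytes_emitted=6
After char 9 ('u'=46): chars_in_quartet=2 acc=0x2AE bytes_emitted=6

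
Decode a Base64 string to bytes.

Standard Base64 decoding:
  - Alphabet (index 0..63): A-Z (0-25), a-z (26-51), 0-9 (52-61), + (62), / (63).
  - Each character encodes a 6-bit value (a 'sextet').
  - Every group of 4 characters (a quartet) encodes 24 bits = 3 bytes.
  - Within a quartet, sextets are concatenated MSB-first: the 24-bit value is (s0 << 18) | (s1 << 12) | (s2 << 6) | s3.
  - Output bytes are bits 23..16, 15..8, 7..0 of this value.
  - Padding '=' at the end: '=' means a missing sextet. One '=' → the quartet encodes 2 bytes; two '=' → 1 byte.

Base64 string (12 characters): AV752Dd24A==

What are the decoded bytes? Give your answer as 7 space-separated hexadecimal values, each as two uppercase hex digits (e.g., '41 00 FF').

Answer: 01 5E F9 D8 37 76 E0

Derivation:
After char 0 ('A'=0): chars_in_quartet=1 acc=0x0 bytes_emitted=0
After char 1 ('V'=21): chars_in_quartet=2 acc=0x15 bytes_emitted=0
After char 2 ('7'=59): chars_in_quartet=3 acc=0x57B bytes_emitted=0
After char 3 ('5'=57): chars_in_quartet=4 acc=0x15EF9 -> emit 01 5E F9, reset; bytes_emitted=3
After char 4 ('2'=54): chars_in_quartet=1 acc=0x36 bytes_emitted=3
After char 5 ('D'=3): chars_in_quartet=2 acc=0xD83 bytes_emitted=3
After char 6 ('d'=29): chars_in_quartet=3 acc=0x360DD bytes_emitted=3
After char 7 ('2'=54): chars_in_quartet=4 acc=0xD83776 -> emit D8 37 76, reset; bytes_emitted=6
After char 8 ('4'=56): chars_in_quartet=1 acc=0x38 bytes_emitted=6
After char 9 ('A'=0): chars_in_quartet=2 acc=0xE00 bytes_emitted=6
Padding '==': partial quartet acc=0xE00 -> emit E0; bytes_emitted=7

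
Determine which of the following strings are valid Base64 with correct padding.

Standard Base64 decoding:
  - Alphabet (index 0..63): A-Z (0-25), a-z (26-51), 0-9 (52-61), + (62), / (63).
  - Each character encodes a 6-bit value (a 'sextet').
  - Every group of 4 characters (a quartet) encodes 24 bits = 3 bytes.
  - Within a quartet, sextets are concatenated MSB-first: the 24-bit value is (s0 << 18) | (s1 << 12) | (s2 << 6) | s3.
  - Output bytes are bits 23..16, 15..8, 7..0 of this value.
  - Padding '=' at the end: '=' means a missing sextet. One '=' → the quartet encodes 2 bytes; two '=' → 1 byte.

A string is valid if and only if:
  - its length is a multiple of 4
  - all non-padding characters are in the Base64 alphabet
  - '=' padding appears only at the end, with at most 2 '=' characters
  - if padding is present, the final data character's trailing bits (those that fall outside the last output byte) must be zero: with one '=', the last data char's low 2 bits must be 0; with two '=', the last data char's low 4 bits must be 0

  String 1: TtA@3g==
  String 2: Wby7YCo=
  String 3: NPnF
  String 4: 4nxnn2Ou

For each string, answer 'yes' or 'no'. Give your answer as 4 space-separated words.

String 1: 'TtA@3g==' → invalid (bad char(s): ['@'])
String 2: 'Wby7YCo=' → valid
String 3: 'NPnF' → valid
String 4: '4nxnn2Ou' → valid

Answer: no yes yes yes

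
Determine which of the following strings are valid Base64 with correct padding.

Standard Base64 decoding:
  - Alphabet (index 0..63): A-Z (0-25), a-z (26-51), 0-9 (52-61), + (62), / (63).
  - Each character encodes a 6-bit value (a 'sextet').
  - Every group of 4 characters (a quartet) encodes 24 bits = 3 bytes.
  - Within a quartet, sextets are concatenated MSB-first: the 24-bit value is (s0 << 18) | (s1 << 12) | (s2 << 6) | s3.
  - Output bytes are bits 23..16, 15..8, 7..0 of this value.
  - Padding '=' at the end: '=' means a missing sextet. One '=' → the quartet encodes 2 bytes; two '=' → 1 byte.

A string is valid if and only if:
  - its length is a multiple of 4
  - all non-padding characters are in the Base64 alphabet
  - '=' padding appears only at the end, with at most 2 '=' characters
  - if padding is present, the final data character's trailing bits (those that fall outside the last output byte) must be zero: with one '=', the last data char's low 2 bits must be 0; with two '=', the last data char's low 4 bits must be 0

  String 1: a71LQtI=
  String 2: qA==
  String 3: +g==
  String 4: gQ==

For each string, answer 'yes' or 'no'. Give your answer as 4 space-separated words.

Answer: yes yes yes yes

Derivation:
String 1: 'a71LQtI=' → valid
String 2: 'qA==' → valid
String 3: '+g==' → valid
String 4: 'gQ==' → valid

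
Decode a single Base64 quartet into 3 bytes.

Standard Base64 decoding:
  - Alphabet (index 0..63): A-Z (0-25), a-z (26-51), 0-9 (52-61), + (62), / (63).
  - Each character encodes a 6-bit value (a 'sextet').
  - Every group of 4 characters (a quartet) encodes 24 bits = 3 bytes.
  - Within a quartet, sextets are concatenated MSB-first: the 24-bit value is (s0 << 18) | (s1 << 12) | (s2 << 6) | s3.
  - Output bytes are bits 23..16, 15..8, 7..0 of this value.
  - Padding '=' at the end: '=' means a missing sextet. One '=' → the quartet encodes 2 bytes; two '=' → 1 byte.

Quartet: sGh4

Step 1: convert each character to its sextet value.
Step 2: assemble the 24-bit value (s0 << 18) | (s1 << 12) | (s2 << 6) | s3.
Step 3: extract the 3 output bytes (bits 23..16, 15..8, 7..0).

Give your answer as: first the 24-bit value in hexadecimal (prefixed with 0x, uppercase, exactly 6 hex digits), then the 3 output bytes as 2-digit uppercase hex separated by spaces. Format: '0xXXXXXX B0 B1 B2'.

Answer: 0xB06878 B0 68 78

Derivation:
Sextets: s=44, G=6, h=33, 4=56
24-bit: (44<<18) | (6<<12) | (33<<6) | 56
      = 0xB00000 | 0x006000 | 0x000840 | 0x000038
      = 0xB06878
Bytes: (v>>16)&0xFF=B0, (v>>8)&0xFF=68, v&0xFF=78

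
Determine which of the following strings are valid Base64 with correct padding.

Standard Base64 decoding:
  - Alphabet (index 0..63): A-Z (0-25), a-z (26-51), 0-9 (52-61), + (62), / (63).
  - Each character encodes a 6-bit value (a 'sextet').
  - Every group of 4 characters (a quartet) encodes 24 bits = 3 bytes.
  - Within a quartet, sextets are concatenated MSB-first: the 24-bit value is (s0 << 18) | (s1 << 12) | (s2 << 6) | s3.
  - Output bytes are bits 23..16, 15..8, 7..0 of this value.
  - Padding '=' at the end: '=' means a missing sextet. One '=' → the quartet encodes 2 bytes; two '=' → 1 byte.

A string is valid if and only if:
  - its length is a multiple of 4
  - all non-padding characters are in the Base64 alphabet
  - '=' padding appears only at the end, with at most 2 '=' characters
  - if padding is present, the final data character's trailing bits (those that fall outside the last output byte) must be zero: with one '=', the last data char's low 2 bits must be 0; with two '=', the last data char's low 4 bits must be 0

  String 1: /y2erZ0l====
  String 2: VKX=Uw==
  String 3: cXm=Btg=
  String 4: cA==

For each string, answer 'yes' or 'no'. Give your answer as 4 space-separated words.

String 1: '/y2erZ0l====' → invalid (4 pad chars (max 2))
String 2: 'VKX=Uw==' → invalid (bad char(s): ['=']; '=' in middle)
String 3: 'cXm=Btg=' → invalid (bad char(s): ['=']; '=' in middle)
String 4: 'cA==' → valid

Answer: no no no yes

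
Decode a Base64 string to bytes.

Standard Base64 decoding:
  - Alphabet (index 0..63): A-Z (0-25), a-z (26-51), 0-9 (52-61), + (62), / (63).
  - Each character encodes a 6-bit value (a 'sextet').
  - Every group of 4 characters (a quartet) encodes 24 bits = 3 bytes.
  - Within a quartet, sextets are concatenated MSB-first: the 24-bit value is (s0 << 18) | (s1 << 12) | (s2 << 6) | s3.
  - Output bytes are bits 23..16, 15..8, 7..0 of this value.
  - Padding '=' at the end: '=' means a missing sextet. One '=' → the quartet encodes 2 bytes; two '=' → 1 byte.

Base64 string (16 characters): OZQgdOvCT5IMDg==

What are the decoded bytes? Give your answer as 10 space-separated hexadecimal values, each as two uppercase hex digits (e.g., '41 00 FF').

Answer: 39 94 20 74 EB C2 4F 92 0C 0E

Derivation:
After char 0 ('O'=14): chars_in_quartet=1 acc=0xE bytes_emitted=0
After char 1 ('Z'=25): chars_in_quartet=2 acc=0x399 bytes_emitted=0
After char 2 ('Q'=16): chars_in_quartet=3 acc=0xE650 bytes_emitted=0
After char 3 ('g'=32): chars_in_quartet=4 acc=0x399420 -> emit 39 94 20, reset; bytes_emitted=3
After char 4 ('d'=29): chars_in_quartet=1 acc=0x1D bytes_emitted=3
After char 5 ('O'=14): chars_in_quartet=2 acc=0x74E bytes_emitted=3
After char 6 ('v'=47): chars_in_quartet=3 acc=0x1D3AF bytes_emitted=3
After char 7 ('C'=2): chars_in_quartet=4 acc=0x74EBC2 -> emit 74 EB C2, reset; bytes_emitted=6
After char 8 ('T'=19): chars_in_quartet=1 acc=0x13 bytes_emitted=6
After char 9 ('5'=57): chars_in_quartet=2 acc=0x4F9 bytes_emitted=6
After char 10 ('I'=8): chars_in_quartet=3 acc=0x13E48 bytes_emitted=6
After char 11 ('M'=12): chars_in_quartet=4 acc=0x4F920C -> emit 4F 92 0C, reset; bytes_emitted=9
After char 12 ('D'=3): chars_in_quartet=1 acc=0x3 bytes_emitted=9
After char 13 ('g'=32): chars_in_quartet=2 acc=0xE0 bytes_emitted=9
Padding '==': partial quartet acc=0xE0 -> emit 0E; bytes_emitted=10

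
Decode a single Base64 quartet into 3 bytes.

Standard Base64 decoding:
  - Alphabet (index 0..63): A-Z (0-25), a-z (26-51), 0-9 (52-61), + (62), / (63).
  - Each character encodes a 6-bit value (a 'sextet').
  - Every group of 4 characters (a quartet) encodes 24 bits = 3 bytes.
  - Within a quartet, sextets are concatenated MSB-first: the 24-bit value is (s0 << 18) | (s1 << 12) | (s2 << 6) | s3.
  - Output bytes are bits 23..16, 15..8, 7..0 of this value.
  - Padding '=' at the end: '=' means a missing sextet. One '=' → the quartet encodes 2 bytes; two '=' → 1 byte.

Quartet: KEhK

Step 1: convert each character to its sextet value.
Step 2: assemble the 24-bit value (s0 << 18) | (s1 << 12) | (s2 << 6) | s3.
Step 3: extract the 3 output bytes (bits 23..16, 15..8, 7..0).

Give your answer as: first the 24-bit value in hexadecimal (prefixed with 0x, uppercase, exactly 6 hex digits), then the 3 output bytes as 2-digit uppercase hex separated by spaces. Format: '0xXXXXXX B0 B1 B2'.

Answer: 0x28484A 28 48 4A

Derivation:
Sextets: K=10, E=4, h=33, K=10
24-bit: (10<<18) | (4<<12) | (33<<6) | 10
      = 0x280000 | 0x004000 | 0x000840 | 0x00000A
      = 0x28484A
Bytes: (v>>16)&0xFF=28, (v>>8)&0xFF=48, v&0xFF=4A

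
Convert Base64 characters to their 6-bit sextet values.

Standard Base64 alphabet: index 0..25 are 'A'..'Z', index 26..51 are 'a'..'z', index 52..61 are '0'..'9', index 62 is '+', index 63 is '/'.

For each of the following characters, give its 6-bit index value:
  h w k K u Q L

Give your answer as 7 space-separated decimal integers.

'h': a..z range, 26 + ord('h') − ord('a') = 33
'w': a..z range, 26 + ord('w') − ord('a') = 48
'k': a..z range, 26 + ord('k') − ord('a') = 36
'K': A..Z range, ord('K') − ord('A') = 10
'u': a..z range, 26 + ord('u') − ord('a') = 46
'Q': A..Z range, ord('Q') − ord('A') = 16
'L': A..Z range, ord('L') − ord('A') = 11

Answer: 33 48 36 10 46 16 11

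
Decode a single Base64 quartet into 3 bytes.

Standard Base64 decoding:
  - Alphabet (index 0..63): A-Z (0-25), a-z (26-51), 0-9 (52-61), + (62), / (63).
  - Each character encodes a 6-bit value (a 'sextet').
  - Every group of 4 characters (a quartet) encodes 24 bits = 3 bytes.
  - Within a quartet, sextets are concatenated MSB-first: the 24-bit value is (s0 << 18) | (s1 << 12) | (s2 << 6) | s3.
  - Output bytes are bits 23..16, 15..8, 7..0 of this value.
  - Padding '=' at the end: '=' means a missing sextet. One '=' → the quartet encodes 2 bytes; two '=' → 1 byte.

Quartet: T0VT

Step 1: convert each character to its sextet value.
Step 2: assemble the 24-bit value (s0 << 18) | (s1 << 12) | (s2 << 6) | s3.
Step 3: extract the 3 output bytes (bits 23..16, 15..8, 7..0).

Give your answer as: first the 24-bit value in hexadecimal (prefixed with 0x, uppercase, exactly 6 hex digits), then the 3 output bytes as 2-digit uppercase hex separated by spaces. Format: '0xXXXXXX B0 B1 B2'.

Answer: 0x4F4553 4F 45 53

Derivation:
Sextets: T=19, 0=52, V=21, T=19
24-bit: (19<<18) | (52<<12) | (21<<6) | 19
      = 0x4C0000 | 0x034000 | 0x000540 | 0x000013
      = 0x4F4553
Bytes: (v>>16)&0xFF=4F, (v>>8)&0xFF=45, v&0xFF=53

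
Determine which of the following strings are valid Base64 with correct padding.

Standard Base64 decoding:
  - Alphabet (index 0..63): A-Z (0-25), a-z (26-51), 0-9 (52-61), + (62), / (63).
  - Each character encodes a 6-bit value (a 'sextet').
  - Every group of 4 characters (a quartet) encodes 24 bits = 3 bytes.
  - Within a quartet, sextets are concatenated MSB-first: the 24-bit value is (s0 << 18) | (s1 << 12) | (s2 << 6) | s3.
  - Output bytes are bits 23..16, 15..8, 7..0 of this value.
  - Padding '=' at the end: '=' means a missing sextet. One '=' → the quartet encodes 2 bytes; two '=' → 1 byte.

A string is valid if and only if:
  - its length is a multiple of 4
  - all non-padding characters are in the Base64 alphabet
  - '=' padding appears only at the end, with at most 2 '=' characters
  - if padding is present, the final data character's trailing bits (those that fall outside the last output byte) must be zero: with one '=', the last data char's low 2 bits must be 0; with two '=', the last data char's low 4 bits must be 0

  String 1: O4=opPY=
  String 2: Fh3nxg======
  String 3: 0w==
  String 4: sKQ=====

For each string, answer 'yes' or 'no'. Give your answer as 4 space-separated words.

Answer: no no yes no

Derivation:
String 1: 'O4=opPY=' → invalid (bad char(s): ['=']; '=' in middle)
String 2: 'Fh3nxg======' → invalid (6 pad chars (max 2))
String 3: '0w==' → valid
String 4: 'sKQ=====' → invalid (5 pad chars (max 2))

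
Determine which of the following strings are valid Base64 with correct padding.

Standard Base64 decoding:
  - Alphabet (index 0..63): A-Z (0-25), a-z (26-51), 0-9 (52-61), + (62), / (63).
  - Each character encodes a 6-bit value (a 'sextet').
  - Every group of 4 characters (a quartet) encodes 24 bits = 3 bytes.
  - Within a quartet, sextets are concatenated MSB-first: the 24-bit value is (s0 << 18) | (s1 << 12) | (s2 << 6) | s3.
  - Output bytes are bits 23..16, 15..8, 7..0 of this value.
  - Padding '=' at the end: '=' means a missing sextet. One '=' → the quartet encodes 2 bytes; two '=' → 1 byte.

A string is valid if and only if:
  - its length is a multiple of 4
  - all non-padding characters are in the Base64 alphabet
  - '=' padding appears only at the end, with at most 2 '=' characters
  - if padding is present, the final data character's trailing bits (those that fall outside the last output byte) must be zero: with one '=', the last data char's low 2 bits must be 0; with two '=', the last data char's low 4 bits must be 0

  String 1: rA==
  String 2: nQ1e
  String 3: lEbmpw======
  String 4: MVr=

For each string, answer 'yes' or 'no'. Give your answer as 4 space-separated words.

Answer: yes yes no no

Derivation:
String 1: 'rA==' → valid
String 2: 'nQ1e' → valid
String 3: 'lEbmpw======' → invalid (6 pad chars (max 2))
String 4: 'MVr=' → invalid (bad trailing bits)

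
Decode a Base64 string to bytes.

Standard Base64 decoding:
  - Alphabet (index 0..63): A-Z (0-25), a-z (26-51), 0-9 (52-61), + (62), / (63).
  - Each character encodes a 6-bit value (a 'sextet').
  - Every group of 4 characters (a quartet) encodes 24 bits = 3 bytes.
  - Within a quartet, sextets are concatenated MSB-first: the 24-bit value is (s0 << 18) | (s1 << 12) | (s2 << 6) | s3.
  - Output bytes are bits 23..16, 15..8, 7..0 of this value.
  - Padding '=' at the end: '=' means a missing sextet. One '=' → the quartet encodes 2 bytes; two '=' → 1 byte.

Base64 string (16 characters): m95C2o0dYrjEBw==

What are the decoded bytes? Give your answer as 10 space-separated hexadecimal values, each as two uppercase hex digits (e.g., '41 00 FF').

After char 0 ('m'=38): chars_in_quartet=1 acc=0x26 bytes_emitted=0
After char 1 ('9'=61): chars_in_quartet=2 acc=0x9BD bytes_emitted=0
After char 2 ('5'=57): chars_in_quartet=3 acc=0x26F79 bytes_emitted=0
After char 3 ('C'=2): chars_in_quartet=4 acc=0x9BDE42 -> emit 9B DE 42, reset; bytes_emitted=3
After char 4 ('2'=54): chars_in_quartet=1 acc=0x36 bytes_emitted=3
After char 5 ('o'=40): chars_in_quartet=2 acc=0xDA8 bytes_emitted=3
After char 6 ('0'=52): chars_in_quartet=3 acc=0x36A34 bytes_emitted=3
After char 7 ('d'=29): chars_in_quartet=4 acc=0xDA8D1D -> emit DA 8D 1D, reset; bytes_emitted=6
After char 8 ('Y'=24): chars_in_quartet=1 acc=0x18 bytes_emitted=6
After char 9 ('r'=43): chars_in_quartet=2 acc=0x62B bytes_emitted=6
After char 10 ('j'=35): chars_in_quartet=3 acc=0x18AE3 bytes_emitted=6
After char 11 ('E'=4): chars_in_quartet=4 acc=0x62B8C4 -> emit 62 B8 C4, reset; bytes_emitted=9
After char 12 ('B'=1): chars_in_quartet=1 acc=0x1 bytes_emitted=9
After char 13 ('w'=48): chars_in_quartet=2 acc=0x70 bytes_emitted=9
Padding '==': partial quartet acc=0x70 -> emit 07; bytes_emitted=10

Answer: 9B DE 42 DA 8D 1D 62 B8 C4 07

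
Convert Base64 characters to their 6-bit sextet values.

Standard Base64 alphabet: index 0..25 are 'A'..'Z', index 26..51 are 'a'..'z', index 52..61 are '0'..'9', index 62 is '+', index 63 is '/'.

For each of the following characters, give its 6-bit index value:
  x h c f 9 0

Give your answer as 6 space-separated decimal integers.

Answer: 49 33 28 31 61 52

Derivation:
'x': a..z range, 26 + ord('x') − ord('a') = 49
'h': a..z range, 26 + ord('h') − ord('a') = 33
'c': a..z range, 26 + ord('c') − ord('a') = 28
'f': a..z range, 26 + ord('f') − ord('a') = 31
'9': 0..9 range, 52 + ord('9') − ord('0') = 61
'0': 0..9 range, 52 + ord('0') − ord('0') = 52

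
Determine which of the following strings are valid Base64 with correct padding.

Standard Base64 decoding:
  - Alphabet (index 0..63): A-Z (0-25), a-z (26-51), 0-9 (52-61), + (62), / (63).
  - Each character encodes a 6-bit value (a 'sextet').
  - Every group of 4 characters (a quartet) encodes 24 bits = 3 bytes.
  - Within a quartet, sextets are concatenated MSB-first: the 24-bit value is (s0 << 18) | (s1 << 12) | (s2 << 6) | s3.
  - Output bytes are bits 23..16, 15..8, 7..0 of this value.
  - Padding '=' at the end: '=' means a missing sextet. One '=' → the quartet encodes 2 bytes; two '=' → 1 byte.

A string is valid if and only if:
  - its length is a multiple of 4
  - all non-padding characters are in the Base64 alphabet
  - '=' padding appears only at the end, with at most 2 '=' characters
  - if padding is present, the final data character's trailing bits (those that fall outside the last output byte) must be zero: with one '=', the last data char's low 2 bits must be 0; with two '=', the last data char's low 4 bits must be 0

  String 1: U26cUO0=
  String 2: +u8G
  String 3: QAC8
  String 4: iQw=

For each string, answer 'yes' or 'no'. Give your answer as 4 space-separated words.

Answer: yes yes yes yes

Derivation:
String 1: 'U26cUO0=' → valid
String 2: '+u8G' → valid
String 3: 'QAC8' → valid
String 4: 'iQw=' → valid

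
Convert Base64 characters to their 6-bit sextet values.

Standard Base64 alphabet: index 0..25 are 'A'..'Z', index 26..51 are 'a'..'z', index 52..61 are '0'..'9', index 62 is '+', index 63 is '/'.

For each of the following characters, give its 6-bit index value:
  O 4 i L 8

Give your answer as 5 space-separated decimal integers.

'O': A..Z range, ord('O') − ord('A') = 14
'4': 0..9 range, 52 + ord('4') − ord('0') = 56
'i': a..z range, 26 + ord('i') − ord('a') = 34
'L': A..Z range, ord('L') − ord('A') = 11
'8': 0..9 range, 52 + ord('8') − ord('0') = 60

Answer: 14 56 34 11 60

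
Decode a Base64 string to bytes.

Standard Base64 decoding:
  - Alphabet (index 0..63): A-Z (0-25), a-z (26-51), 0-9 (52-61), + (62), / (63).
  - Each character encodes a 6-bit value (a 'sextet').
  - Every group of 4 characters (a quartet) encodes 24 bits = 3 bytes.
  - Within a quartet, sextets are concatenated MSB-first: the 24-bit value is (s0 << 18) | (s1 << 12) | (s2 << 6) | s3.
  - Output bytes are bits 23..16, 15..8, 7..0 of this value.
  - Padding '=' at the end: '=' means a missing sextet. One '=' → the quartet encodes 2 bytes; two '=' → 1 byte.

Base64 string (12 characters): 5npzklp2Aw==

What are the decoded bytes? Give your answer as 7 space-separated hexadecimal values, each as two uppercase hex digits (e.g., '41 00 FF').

Answer: E6 7A 73 92 5A 76 03

Derivation:
After char 0 ('5'=57): chars_in_quartet=1 acc=0x39 bytes_emitted=0
After char 1 ('n'=39): chars_in_quartet=2 acc=0xE67 bytes_emitted=0
After char 2 ('p'=41): chars_in_quartet=3 acc=0x399E9 bytes_emitted=0
After char 3 ('z'=51): chars_in_quartet=4 acc=0xE67A73 -> emit E6 7A 73, reset; bytes_emitted=3
After char 4 ('k'=36): chars_in_quartet=1 acc=0x24 bytes_emitted=3
After char 5 ('l'=37): chars_in_quartet=2 acc=0x925 bytes_emitted=3
After char 6 ('p'=41): chars_in_quartet=3 acc=0x24969 bytes_emitted=3
After char 7 ('2'=54): chars_in_quartet=4 acc=0x925A76 -> emit 92 5A 76, reset; bytes_emitted=6
After char 8 ('A'=0): chars_in_quartet=1 acc=0x0 bytes_emitted=6
After char 9 ('w'=48): chars_in_quartet=2 acc=0x30 bytes_emitted=6
Padding '==': partial quartet acc=0x30 -> emit 03; bytes_emitted=7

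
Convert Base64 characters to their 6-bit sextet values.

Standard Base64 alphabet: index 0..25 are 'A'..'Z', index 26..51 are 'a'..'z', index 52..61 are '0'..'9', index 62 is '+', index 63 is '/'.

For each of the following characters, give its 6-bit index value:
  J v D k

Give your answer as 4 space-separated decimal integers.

Answer: 9 47 3 36

Derivation:
'J': A..Z range, ord('J') − ord('A') = 9
'v': a..z range, 26 + ord('v') − ord('a') = 47
'D': A..Z range, ord('D') − ord('A') = 3
'k': a..z range, 26 + ord('k') − ord('a') = 36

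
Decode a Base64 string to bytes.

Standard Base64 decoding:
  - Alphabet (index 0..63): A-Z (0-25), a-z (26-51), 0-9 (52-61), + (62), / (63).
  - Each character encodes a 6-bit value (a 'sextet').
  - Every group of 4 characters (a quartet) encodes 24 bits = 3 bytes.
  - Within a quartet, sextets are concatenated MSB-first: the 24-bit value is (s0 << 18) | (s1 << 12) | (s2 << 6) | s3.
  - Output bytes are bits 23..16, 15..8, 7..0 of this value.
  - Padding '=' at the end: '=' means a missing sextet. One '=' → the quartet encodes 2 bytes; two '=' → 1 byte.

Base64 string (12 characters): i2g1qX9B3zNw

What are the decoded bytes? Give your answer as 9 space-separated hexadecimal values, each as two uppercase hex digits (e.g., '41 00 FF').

After char 0 ('i'=34): chars_in_quartet=1 acc=0x22 bytes_emitted=0
After char 1 ('2'=54): chars_in_quartet=2 acc=0x8B6 bytes_emitted=0
After char 2 ('g'=32): chars_in_quartet=3 acc=0x22DA0 bytes_emitted=0
After char 3 ('1'=53): chars_in_quartet=4 acc=0x8B6835 -> emit 8B 68 35, reset; bytes_emitted=3
After char 4 ('q'=42): chars_in_quartet=1 acc=0x2A bytes_emitted=3
After char 5 ('X'=23): chars_in_quartet=2 acc=0xA97 bytes_emitted=3
After char 6 ('9'=61): chars_in_quartet=3 acc=0x2A5FD bytes_emitted=3
After char 7 ('B'=1): chars_in_quartet=4 acc=0xA97F41 -> emit A9 7F 41, reset; bytes_emitted=6
After char 8 ('3'=55): chars_in_quartet=1 acc=0x37 bytes_emitted=6
After char 9 ('z'=51): chars_in_quartet=2 acc=0xDF3 bytes_emitted=6
After char 10 ('N'=13): chars_in_quartet=3 acc=0x37CCD bytes_emitted=6
After char 11 ('w'=48): chars_in_quartet=4 acc=0xDF3370 -> emit DF 33 70, reset; bytes_emitted=9

Answer: 8B 68 35 A9 7F 41 DF 33 70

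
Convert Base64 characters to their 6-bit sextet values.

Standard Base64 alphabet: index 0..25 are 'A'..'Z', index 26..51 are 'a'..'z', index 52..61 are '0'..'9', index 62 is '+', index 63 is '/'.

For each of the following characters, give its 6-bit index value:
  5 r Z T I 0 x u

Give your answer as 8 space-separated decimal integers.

Answer: 57 43 25 19 8 52 49 46

Derivation:
'5': 0..9 range, 52 + ord('5') − ord('0') = 57
'r': a..z range, 26 + ord('r') − ord('a') = 43
'Z': A..Z range, ord('Z') − ord('A') = 25
'T': A..Z range, ord('T') − ord('A') = 19
'I': A..Z range, ord('I') − ord('A') = 8
'0': 0..9 range, 52 + ord('0') − ord('0') = 52
'x': a..z range, 26 + ord('x') − ord('a') = 49
'u': a..z range, 26 + ord('u') − ord('a') = 46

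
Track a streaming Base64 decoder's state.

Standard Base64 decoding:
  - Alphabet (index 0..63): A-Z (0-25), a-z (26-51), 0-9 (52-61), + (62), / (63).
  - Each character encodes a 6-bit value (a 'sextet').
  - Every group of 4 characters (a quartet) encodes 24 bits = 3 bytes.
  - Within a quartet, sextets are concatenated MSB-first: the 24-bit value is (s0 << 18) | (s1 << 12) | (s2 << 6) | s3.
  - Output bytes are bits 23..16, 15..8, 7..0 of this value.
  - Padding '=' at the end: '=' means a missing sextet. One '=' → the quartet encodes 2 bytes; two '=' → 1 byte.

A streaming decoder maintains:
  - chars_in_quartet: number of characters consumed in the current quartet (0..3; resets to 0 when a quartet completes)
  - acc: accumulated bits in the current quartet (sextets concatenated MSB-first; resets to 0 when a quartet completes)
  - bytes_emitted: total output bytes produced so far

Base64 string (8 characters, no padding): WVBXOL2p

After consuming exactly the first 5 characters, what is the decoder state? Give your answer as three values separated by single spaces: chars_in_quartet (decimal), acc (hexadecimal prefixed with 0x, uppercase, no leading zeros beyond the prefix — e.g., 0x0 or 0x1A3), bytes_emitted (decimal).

After char 0 ('W'=22): chars_in_quartet=1 acc=0x16 bytes_emitted=0
After char 1 ('V'=21): chars_in_quartet=2 acc=0x595 bytes_emitted=0
After char 2 ('B'=1): chars_in_quartet=3 acc=0x16541 bytes_emitted=0
After char 3 ('X'=23): chars_in_quartet=4 acc=0x595057 -> emit 59 50 57, reset; bytes_emitted=3
After char 4 ('O'=14): chars_in_quartet=1 acc=0xE bytes_emitted=3

Answer: 1 0xE 3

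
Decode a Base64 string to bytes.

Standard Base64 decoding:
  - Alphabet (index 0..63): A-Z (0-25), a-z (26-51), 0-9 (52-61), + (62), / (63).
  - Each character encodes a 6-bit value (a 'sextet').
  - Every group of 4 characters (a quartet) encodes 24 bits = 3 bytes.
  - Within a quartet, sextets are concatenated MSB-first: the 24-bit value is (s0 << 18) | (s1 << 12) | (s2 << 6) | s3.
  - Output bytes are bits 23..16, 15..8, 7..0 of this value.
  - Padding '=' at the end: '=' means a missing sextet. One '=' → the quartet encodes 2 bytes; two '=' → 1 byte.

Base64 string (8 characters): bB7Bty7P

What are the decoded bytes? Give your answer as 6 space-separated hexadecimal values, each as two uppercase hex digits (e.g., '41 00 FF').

After char 0 ('b'=27): chars_in_quartet=1 acc=0x1B bytes_emitted=0
After char 1 ('B'=1): chars_in_quartet=2 acc=0x6C1 bytes_emitted=0
After char 2 ('7'=59): chars_in_quartet=3 acc=0x1B07B bytes_emitted=0
After char 3 ('B'=1): chars_in_quartet=4 acc=0x6C1EC1 -> emit 6C 1E C1, reset; bytes_emitted=3
After char 4 ('t'=45): chars_in_quartet=1 acc=0x2D bytes_emitted=3
After char 5 ('y'=50): chars_in_quartet=2 acc=0xB72 bytes_emitted=3
After char 6 ('7'=59): chars_in_quartet=3 acc=0x2DCBB bytes_emitted=3
After char 7 ('P'=15): chars_in_quartet=4 acc=0xB72ECF -> emit B7 2E CF, reset; bytes_emitted=6

Answer: 6C 1E C1 B7 2E CF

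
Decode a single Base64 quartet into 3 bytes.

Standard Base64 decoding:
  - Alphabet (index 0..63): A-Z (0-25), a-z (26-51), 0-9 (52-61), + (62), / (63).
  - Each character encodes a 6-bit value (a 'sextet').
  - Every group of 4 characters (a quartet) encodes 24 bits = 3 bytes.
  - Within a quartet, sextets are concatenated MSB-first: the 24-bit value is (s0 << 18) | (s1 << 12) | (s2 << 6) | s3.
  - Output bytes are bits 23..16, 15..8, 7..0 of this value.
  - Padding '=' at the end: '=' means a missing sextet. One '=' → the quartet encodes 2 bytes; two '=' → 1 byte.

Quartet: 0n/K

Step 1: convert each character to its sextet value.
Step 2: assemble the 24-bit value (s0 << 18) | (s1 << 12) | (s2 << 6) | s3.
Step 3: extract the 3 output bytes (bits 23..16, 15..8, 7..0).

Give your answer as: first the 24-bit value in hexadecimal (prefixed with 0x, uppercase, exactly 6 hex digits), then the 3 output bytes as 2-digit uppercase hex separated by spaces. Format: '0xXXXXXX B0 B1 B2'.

Sextets: 0=52, n=39, /=63, K=10
24-bit: (52<<18) | (39<<12) | (63<<6) | 10
      = 0xD00000 | 0x027000 | 0x000FC0 | 0x00000A
      = 0xD27FCA
Bytes: (v>>16)&0xFF=D2, (v>>8)&0xFF=7F, v&0xFF=CA

Answer: 0xD27FCA D2 7F CA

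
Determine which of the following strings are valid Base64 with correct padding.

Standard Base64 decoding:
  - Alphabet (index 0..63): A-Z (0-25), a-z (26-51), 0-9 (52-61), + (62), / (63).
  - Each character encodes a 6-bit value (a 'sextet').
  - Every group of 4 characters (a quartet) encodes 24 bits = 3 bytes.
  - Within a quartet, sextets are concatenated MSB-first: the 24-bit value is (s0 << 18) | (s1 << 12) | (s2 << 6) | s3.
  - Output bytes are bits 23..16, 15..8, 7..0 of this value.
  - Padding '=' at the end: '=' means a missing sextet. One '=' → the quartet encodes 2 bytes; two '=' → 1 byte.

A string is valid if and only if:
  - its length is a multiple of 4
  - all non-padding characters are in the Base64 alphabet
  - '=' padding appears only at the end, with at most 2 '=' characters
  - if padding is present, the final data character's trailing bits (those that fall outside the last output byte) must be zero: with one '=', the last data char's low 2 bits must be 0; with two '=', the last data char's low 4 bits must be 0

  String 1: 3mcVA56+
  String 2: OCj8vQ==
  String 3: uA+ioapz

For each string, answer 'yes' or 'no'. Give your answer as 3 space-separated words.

String 1: '3mcVA56+' → valid
String 2: 'OCj8vQ==' → valid
String 3: 'uA+ioapz' → valid

Answer: yes yes yes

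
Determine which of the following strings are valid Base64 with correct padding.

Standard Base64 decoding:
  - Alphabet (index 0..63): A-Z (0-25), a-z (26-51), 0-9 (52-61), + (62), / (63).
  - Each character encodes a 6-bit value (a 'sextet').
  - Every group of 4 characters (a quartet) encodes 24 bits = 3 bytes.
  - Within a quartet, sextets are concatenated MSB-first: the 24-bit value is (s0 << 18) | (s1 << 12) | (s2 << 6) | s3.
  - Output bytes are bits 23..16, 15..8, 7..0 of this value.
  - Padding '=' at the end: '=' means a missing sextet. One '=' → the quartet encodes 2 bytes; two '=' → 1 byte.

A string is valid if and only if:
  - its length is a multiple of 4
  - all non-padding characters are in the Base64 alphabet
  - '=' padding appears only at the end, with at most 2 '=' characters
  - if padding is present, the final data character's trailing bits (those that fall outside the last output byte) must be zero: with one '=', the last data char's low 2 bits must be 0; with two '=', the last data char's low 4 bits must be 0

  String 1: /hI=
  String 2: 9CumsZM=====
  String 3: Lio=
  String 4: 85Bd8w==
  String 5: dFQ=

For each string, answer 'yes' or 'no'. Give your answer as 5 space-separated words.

String 1: '/hI=' → valid
String 2: '9CumsZM=====' → invalid (5 pad chars (max 2))
String 3: 'Lio=' → valid
String 4: '85Bd8w==' → valid
String 5: 'dFQ=' → valid

Answer: yes no yes yes yes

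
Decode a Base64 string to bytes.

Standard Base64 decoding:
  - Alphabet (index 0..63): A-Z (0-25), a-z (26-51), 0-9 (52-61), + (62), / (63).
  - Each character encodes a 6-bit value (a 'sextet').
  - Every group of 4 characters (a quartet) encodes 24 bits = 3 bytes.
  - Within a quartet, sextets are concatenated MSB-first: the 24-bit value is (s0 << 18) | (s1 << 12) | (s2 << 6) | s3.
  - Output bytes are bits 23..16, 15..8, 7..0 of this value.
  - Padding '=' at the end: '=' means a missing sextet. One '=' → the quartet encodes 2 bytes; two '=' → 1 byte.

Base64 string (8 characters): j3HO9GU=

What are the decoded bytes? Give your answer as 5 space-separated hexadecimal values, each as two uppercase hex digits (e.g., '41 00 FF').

Answer: 8F 71 CE F4 65

Derivation:
After char 0 ('j'=35): chars_in_quartet=1 acc=0x23 bytes_emitted=0
After char 1 ('3'=55): chars_in_quartet=2 acc=0x8F7 bytes_emitted=0
After char 2 ('H'=7): chars_in_quartet=3 acc=0x23DC7 bytes_emitted=0
After char 3 ('O'=14): chars_in_quartet=4 acc=0x8F71CE -> emit 8F 71 CE, reset; bytes_emitted=3
After char 4 ('9'=61): chars_in_quartet=1 acc=0x3D bytes_emitted=3
After char 5 ('G'=6): chars_in_quartet=2 acc=0xF46 bytes_emitted=3
After char 6 ('U'=20): chars_in_quartet=3 acc=0x3D194 bytes_emitted=3
Padding '=': partial quartet acc=0x3D194 -> emit F4 65; bytes_emitted=5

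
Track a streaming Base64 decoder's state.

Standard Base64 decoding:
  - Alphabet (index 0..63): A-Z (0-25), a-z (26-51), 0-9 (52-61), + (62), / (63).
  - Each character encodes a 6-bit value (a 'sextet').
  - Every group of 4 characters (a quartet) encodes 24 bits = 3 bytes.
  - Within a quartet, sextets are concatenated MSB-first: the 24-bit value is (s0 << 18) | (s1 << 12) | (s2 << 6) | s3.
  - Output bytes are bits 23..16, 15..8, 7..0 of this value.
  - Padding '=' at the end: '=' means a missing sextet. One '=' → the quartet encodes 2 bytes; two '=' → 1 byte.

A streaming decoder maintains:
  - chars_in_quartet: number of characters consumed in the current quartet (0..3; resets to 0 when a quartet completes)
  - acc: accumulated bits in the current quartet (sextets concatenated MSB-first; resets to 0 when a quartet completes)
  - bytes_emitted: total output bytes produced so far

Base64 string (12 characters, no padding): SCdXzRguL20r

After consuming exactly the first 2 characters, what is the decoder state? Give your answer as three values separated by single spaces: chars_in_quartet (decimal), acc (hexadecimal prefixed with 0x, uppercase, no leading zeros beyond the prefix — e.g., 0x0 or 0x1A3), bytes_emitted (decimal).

Answer: 2 0x482 0

Derivation:
After char 0 ('S'=18): chars_in_quartet=1 acc=0x12 bytes_emitted=0
After char 1 ('C'=2): chars_in_quartet=2 acc=0x482 bytes_emitted=0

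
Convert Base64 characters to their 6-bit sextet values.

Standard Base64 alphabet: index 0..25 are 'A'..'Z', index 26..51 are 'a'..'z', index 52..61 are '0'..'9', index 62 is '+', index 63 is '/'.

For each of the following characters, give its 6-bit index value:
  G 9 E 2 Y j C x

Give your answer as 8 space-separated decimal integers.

Answer: 6 61 4 54 24 35 2 49

Derivation:
'G': A..Z range, ord('G') − ord('A') = 6
'9': 0..9 range, 52 + ord('9') − ord('0') = 61
'E': A..Z range, ord('E') − ord('A') = 4
'2': 0..9 range, 52 + ord('2') − ord('0') = 54
'Y': A..Z range, ord('Y') − ord('A') = 24
'j': a..z range, 26 + ord('j') − ord('a') = 35
'C': A..Z range, ord('C') − ord('A') = 2
'x': a..z range, 26 + ord('x') − ord('a') = 49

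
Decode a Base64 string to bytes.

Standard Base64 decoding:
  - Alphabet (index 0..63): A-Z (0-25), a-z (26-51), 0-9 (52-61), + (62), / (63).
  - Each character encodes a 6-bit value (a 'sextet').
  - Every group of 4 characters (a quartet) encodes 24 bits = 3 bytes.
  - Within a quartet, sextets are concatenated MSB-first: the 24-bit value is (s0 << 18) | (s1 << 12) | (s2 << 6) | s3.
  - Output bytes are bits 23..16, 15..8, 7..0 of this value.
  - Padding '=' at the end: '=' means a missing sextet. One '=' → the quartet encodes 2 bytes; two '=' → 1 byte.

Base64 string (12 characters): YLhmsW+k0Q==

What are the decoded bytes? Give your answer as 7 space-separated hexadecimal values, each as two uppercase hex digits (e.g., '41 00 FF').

Answer: 60 B8 66 B1 6F A4 D1

Derivation:
After char 0 ('Y'=24): chars_in_quartet=1 acc=0x18 bytes_emitted=0
After char 1 ('L'=11): chars_in_quartet=2 acc=0x60B bytes_emitted=0
After char 2 ('h'=33): chars_in_quartet=3 acc=0x182E1 bytes_emitted=0
After char 3 ('m'=38): chars_in_quartet=4 acc=0x60B866 -> emit 60 B8 66, reset; bytes_emitted=3
After char 4 ('s'=44): chars_in_quartet=1 acc=0x2C bytes_emitted=3
After char 5 ('W'=22): chars_in_quartet=2 acc=0xB16 bytes_emitted=3
After char 6 ('+'=62): chars_in_quartet=3 acc=0x2C5BE bytes_emitted=3
After char 7 ('k'=36): chars_in_quartet=4 acc=0xB16FA4 -> emit B1 6F A4, reset; bytes_emitted=6
After char 8 ('0'=52): chars_in_quartet=1 acc=0x34 bytes_emitted=6
After char 9 ('Q'=16): chars_in_quartet=2 acc=0xD10 bytes_emitted=6
Padding '==': partial quartet acc=0xD10 -> emit D1; bytes_emitted=7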